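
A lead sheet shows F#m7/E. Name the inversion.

third inversion

F#m7/E means F# minor seventh with E in the bass. E is the seventh of F# minor seventh (F#–A–C#–E), so this is third inversion.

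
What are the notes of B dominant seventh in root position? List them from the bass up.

The chord tones are B–D#–F#–A. With the root (B) lowest for root position: B, D#, F#, A.

B, D#, F#, A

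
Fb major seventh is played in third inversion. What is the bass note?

The seventh of Fb major seventh (Fb–Ab–Cb–Eb) is Eb; that is the bass in third inversion.

Eb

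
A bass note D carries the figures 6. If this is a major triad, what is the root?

Bb

The figures 6 mean the third of the chord is in the bass. If D is the third of a major triad, the root is Bb (chord tones Bb–D–F).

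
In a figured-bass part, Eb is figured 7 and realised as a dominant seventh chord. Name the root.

The figures 7 mean the root of the chord is in the bass. If Eb is the root of a dominant seventh chord, the root is Eb (chord tones Eb–G–Bb–Db).

Eb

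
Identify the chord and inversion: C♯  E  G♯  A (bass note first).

The pitch classes C#, E, G#, A arrange in thirds as A–C#–E–G#: an A major seventh chord.
With the third (C#) in the bass, the chord is in first inversion (figured bass 6/5).

A major seventh, first inversion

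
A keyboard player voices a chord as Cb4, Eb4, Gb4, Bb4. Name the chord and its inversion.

Reducing to letter names: Cb, Eb, Gb, Bb. These stack in thirds as Cb–Eb–Gb–Bb — a Cb major seventh chord.
With the root (Cb) in the bass, the chord is in root position (figured bass 7).

Cb major seventh, root position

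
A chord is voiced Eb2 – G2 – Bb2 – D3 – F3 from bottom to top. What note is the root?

Eb

Eb, G, Bb, D, F are the tones of an Eb major ninth chord (Eb–G–Bb–D–F), making Eb the root.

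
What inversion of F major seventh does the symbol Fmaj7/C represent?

Fmaj7/C means F major seventh with C in the bass. C is the fifth of F major seventh (F–A–C–E), so this is second inversion.

second inversion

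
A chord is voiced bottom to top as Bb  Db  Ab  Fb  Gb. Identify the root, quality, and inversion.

The pitch classes Bb, Db, Ab, Fb, Gb arrange in thirds as Gb–Bb–Db–Fb–Ab: a Gb dominant ninth chord.
With the third (Bb) in the bass, the chord is in first inversion.

Gb dominant ninth, first inversion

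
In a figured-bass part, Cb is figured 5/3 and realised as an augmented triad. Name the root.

Cb

The figures 5/3 mean the root of the chord is in the bass. If Cb is the root of an augmented triad, the root is Cb (chord tones Cb–Eb–G).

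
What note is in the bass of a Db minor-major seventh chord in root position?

In root position the root is lowest. For Db minor-major seventh (Db–Fb–Ab–C) that is Db.

Db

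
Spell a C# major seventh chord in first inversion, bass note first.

C# major seventh is C#–E#–G#–B#. First inversion puts the third (E#) in the bass, with the remaining tones above: E#, G#, B#, C#.

E#, G#, B#, C#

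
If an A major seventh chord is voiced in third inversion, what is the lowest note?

A major seventh is A–C#–E–G#. Third inversion places the seventh in the bass: G#.

G#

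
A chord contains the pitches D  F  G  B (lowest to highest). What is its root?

G

The distinct letter names are D, F, G, B. Arranged as a stack of thirds they read G–B–D–F, so G is the root (a G dominant seventh chord).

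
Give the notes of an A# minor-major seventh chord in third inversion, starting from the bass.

G##, A#, C#, E#

Spelling A# minor-major seventh: A#–C#–E#–G##. In third inversion the seventh is bass, giving G##, A#, C#, E# from the bottom.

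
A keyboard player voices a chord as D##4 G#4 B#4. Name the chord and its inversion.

The distinct note names are D##, G#, B#. Stacked in thirds they read G#–B#–D##, which is an augmented triad on G#.
With the fifth (D##) in the bass, the chord is in second inversion (figured bass 6/4).

G# augmented, second inversion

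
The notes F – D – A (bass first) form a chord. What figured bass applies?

6

The notes F, D, A stack in thirds as D–F–A — a D minor triad. The bass F is the third, so this is first inversion: figured 6.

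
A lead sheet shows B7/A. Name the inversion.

third inversion

B7/A means B dominant seventh with A in the bass. A is the seventh of B dominant seventh (B–D#–F#–A), so this is third inversion.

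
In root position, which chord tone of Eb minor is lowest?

The root of Eb minor (Eb–Gb–Bb) is Eb; that is the bass in root position.

Eb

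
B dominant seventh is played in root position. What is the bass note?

B

The root of B dominant seventh (B–D#–F#–A) is B; that is the bass in root position.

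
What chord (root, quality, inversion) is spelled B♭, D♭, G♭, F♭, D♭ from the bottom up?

The distinct note names are Bb, Db, Gb, Fb. Stacked in thirds they read Gb–Bb–Db–Fb, which is a dominant seventh chord on Gb.
The lowest note is Bb, the third of the chord, so this is first inversion (figured bass 6/5).

Gb dominant seventh, first inversion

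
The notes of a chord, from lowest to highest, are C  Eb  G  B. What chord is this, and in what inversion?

The distinct note names are C, Eb, G, B. Stacked in thirds they read C–Eb–G–B, which is a minor-major seventh chord on C.
C is the root of C minor-major seventh; root in the bass means root position (figured bass 7).

C minor-major seventh, root position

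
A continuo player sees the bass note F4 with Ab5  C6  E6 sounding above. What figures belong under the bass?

7

The notes F, Ab, C, E stack in thirds as F–Ab–C–E — an F minor-major seventh chord. The bass F is the root, so this is root position: figured 7.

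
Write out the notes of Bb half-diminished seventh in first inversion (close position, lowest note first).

Db, Fb, Ab, Bb

Spelling Bb half-diminished seventh: Bb–Db–Fb–Ab. In first inversion the third is bass, giving Db, Fb, Ab, Bb from the bottom.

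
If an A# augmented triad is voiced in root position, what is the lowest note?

The root of A# augmented (A#–C##–E##) is A#; that is the bass in root position.

A#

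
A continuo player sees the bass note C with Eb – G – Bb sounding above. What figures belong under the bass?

7

The notes C, Eb, G, Bb stack in thirds as C–Eb–G–Bb — a C minor seventh chord. The bass C is the root, so this is root position: figured 7.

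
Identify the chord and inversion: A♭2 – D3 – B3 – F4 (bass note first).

Reducing to letter names: Ab, D, B, F. These stack in thirds as B–D–F–Ab — a B diminished seventh chord.
The lowest note is Ab, the seventh of the chord, so this is third inversion (figured bass 4/2).

B diminished seventh, third inversion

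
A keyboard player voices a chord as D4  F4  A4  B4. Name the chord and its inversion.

The pitch classes D, F, A, B arrange in thirds as B–D–F–A: a B half-diminished seventh chord.
The lowest note is D, the third of the chord, so this is first inversion (figured bass 6/5).

B half-diminished seventh, first inversion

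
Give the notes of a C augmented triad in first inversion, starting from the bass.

The chord tones are C–E–G#. With the third (E) lowest for first inversion: E, G#, C.

E, G#, C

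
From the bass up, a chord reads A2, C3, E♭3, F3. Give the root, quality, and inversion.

F dominant seventh, first inversion

The pitch classes A, C, Eb, F arrange in thirds as F–A–C–Eb: an F dominant seventh chord.
The lowest note is A, the third of the chord, so this is first inversion (figured bass 6/5).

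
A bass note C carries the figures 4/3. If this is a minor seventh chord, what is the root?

F

The figures 4/3 mean the fifth of the chord is in the bass. If C is the fifth of a minor seventh chord, the root is F (chord tones F–Ab–C–Eb).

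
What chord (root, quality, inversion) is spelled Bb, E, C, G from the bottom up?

C dominant seventh, third inversion

The distinct note names are Bb, E, C, G. Stacked in thirds they read C–E–G–Bb, which is a dominant seventh chord on C.
The lowest note is Bb, the seventh of the chord, so this is third inversion (figured bass 4/2).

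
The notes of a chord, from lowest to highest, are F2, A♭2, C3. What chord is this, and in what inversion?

The pitch classes F, Ab, C arrange in thirds as F–Ab–C: an F minor triad.
The lowest note is F, the root of the chord, so this is root position (figured bass 5/3).

F minor, root position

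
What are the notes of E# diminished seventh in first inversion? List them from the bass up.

G#, B, D, E#

E# diminished seventh is E#–G#–B–D. First inversion puts the third (G#) in the bass, with the remaining tones above: G#, B, D, E#.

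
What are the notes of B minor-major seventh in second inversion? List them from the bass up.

F#, A#, B, D

The chord tones are B–D–F#–A#. With the fifth (F#) lowest for second inversion: F#, A#, B, D.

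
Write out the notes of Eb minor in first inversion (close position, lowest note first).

Gb, Bb, Eb

The chord tones are Eb–Gb–Bb. With the third (Gb) lowest for first inversion: Gb, Bb, Eb.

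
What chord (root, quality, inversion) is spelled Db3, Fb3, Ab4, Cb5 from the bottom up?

The pitch classes Db, Fb, Ab, Cb arrange in thirds as Db–Fb–Ab–Cb: a Db minor seventh chord.
The lowest note is Db, the root of the chord, so this is root position (figured bass 7).

Db minor seventh, root position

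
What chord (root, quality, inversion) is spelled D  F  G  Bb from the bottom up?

Reducing to letter names: D, F, G, Bb. These stack in thirds as G–Bb–D–F — a G minor seventh chord.
With the fifth (D) in the bass, the chord is in second inversion (figured bass 4/3).

G minor seventh, second inversion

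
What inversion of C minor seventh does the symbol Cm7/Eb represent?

first inversion

Cm7/Eb means C minor seventh with Eb in the bass. Eb is the third of C minor seventh (C–Eb–G–Bb), so this is first inversion.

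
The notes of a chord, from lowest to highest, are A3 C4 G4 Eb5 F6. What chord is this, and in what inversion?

The pitch classes A, C, G, Eb, F arrange in thirds as F–A–C–Eb–G: an F dominant ninth chord.
With the third (A) in the bass, the chord is in first inversion.

F dominant ninth, first inversion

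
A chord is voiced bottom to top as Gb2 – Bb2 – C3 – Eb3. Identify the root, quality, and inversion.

The pitch classes Gb, Bb, C, Eb arrange in thirds as C–Eb–Gb–Bb: a C half-diminished seventh chord.
The lowest note is Gb, the fifth of the chord, so this is second inversion (figured bass 4/3).

C half-diminished seventh, second inversion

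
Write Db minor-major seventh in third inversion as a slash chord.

Dbm(maj7)/C

Third inversion of Db minor-major seventh has the seventh (C) in the bass. As a slash chord: Dbm(maj7)/C.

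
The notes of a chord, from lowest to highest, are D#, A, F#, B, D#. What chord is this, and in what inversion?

B dominant seventh, first inversion

The pitch classes D#, A, F#, B arrange in thirds as B–D#–F#–A: a B dominant seventh chord.
The lowest note is D#, the third of the chord, so this is first inversion (figured bass 6/5).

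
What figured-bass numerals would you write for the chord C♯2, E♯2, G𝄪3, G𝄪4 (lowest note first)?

The notes C#, E#, G## stack in thirds as C#–E#–G## — a C# augmented triad. The bass C# is the root, so this is root position: figured 5/3.

5/3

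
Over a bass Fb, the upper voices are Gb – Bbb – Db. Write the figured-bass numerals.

4/2

The notes Fb, Gb, Bbb, Db stack in thirds as Gb–Bbb–Db–Fb — a Gb minor seventh chord. The bass Fb is the seventh, so this is third inversion: figured 4/2.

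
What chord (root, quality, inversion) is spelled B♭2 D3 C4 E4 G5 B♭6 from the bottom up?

C dominant ninth, third inversion

Reducing to letter names: Bb, D, C, E, G. These stack in thirds as C–E–G–Bb–D — a C dominant ninth chord.
Bb is the seventh of C dominant ninth; seventh in the bass means third inversion.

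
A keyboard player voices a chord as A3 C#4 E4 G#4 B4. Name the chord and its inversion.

A major ninth, root position

The pitch classes A, C#, E, G#, B arrange in thirds as A–C#–E–G#–B: an A major ninth chord.
With the root (A) in the bass, the chord is in root position.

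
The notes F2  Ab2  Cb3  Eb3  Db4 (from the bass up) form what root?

Db

The distinct letter names are F, Ab, Cb, Eb, Db. Arranged as a stack of thirds they read Db–F–Ab–Cb–Eb, so Db is the root (a Db dominant ninth chord).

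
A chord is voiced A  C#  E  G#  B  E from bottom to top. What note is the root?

A

A, C#, E, G#, B are the tones of an A major ninth chord (A–C#–E–G#–B), making A the root.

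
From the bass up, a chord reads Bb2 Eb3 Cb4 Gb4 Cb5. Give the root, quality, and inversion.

The distinct note names are Bb, Eb, Cb, Gb. Stacked in thirds they read Cb–Eb–Gb–Bb, which is a major seventh chord on Cb.
With the seventh (Bb) in the bass, the chord is in third inversion (figured bass 4/2).

Cb major seventh, third inversion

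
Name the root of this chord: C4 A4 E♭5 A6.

A

The distinct letter names are C, A, Eb. Arranged as a stack of thirds they read A–C–Eb, so A is the root (an A diminished triad).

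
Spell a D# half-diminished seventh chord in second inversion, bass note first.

A, C#, D#, F#

D# half-diminished seventh is D#–F#–A–C#. Second inversion puts the fifth (A) in the bass, with the remaining tones above: A, C#, D#, F#.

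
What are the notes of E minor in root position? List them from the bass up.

The chord tones are E–G–B. With the root (E) lowest for root position: E, G, B.

E, G, B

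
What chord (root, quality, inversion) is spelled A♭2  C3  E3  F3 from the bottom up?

F minor-major seventh, first inversion

The distinct note names are Ab, C, E, F. Stacked in thirds they read F–Ab–C–E, which is a minor-major seventh chord on F.
With the third (Ab) in the bass, the chord is in first inversion (figured bass 6/5).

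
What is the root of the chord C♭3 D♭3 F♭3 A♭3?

Db

Reordering Cb, Db, Fb, Ab into stacked thirds gives Db–Fb–Ab–Cb; the bottom of that stack, Db, is the root.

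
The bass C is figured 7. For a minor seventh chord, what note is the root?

C

The figures 7 mean the root of the chord is in the bass. If C is the root of a minor seventh chord, the root is C (chord tones C–Eb–G–Bb).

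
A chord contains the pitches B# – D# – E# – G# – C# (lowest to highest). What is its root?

C#

B#, D#, E#, G#, C# are the tones of a C# major ninth chord (C#–E#–G#–B#–D#), making C# the root.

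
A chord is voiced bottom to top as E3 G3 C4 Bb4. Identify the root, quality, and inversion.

Reducing to letter names: E, G, C, Bb. These stack in thirds as C–E–G–Bb — a C dominant seventh chord.
The lowest note is E, the third of the chord, so this is first inversion (figured bass 6/5).

C dominant seventh, first inversion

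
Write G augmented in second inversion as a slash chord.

Second inversion of G augmented has the fifth (D#) in the bass. As a slash chord: Gaug/D#.

Gaug/D#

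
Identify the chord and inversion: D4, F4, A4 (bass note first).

D minor, root position

The distinct note names are D, F, A. Stacked in thirds they read D–F–A, which is a minor triad on D.
D is the root of D minor; root in the bass means root position (figured bass 5/3).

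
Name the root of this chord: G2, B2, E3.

Reordering G, B, E into stacked thirds gives E–G–B; the bottom of that stack, E, is the root.

E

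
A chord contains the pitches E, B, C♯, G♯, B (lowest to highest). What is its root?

C#

The distinct letter names are E, B, C#, G#. Arranged as a stack of thirds they read C#–E–G#–B, so C# is the root (a C# minor seventh chord).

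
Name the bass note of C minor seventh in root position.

C minor seventh is C–Eb–G–Bb. Root position places the root in the bass: C.

C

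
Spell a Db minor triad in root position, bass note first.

Db, Fb, Ab

Spelling Db minor: Db–Fb–Ab. In root position the root is bass, giving Db, Fb, Ab from the bottom.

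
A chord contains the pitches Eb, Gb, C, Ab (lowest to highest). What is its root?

Eb, Gb, C, Ab are the tones of an Ab dominant seventh chord (Ab–C–Eb–Gb), making Ab the root.

Ab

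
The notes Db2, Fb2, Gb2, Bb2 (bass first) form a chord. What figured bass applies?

4/3

The notes Db, Fb, Gb, Bb stack in thirds as Gb–Bb–Db–Fb — a Gb dominant seventh chord. The bass Db is the fifth, so this is second inversion: figured 4/3.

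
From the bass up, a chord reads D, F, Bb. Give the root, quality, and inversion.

The pitch classes D, F, Bb arrange in thirds as Bb–D–F: a Bb major triad.
With the third (D) in the bass, the chord is in first inversion (figured bass 6).

Bb major, first inversion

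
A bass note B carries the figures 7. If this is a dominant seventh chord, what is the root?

The figures 7 mean the root of the chord is in the bass. If B is the root of a dominant seventh chord, the root is B (chord tones B–D#–F#–A).

B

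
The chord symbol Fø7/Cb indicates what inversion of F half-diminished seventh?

Fø7/Cb means F half-diminished seventh with Cb in the bass. Cb is the fifth of F half-diminished seventh (F–Ab–Cb–Eb), so this is second inversion.

second inversion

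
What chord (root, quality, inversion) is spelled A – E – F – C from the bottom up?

The distinct note names are A, E, F, C. Stacked in thirds they read F–A–C–E, which is a major seventh chord on F.
A is the third of F major seventh; third in the bass means first inversion (figured bass 6/5).

F major seventh, first inversion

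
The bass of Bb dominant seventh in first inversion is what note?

The third of Bb dominant seventh (Bb–D–F–Ab) is D; that is the bass in first inversion.

D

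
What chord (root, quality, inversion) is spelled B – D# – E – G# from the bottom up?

The distinct note names are B, D#, E, G#. Stacked in thirds they read E–G#–B–D#, which is a major seventh chord on E.
With the fifth (B) in the bass, the chord is in second inversion (figured bass 4/3).

E major seventh, second inversion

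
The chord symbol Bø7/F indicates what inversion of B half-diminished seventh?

Bø7/F means B half-diminished seventh with F in the bass. F is the fifth of B half-diminished seventh (B–D–F–A), so this is second inversion.

second inversion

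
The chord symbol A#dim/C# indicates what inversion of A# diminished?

first inversion

A#dim/C# means A# diminished with C# in the bass. C# is the third of A# diminished (A#–C#–E), so this is first inversion.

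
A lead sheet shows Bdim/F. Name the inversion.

Bdim/F means B diminished with F in the bass. F is the fifth of B diminished (B–D–F), so this is second inversion.

second inversion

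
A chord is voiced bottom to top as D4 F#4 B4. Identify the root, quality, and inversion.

B minor, first inversion

The distinct note names are D, F#, B. Stacked in thirds they read B–D–F#, which is a minor triad on B.
With the third (D) in the bass, the chord is in first inversion (figured bass 6).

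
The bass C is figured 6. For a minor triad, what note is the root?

The figures 6 mean the third of the chord is in the bass. If C is the third of a minor triad, the root is A (chord tones A–C–E).

A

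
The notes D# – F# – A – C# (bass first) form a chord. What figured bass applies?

7

The notes D#, F#, A, C# stack in thirds as D#–F#–A–C# — a D# half-diminished seventh chord. The bass D# is the root, so this is root position: figured 7.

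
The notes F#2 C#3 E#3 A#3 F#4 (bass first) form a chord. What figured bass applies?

7

The notes F#, C#, E#, A# stack in thirds as F#–A#–C#–E# — an F# major seventh chord. The bass F# is the root, so this is root position: figured 7.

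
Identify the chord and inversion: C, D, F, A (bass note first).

D minor seventh, third inversion

The pitch classes C, D, F, A arrange in thirds as D–F–A–C: a D minor seventh chord.
C is the seventh of D minor seventh; seventh in the bass means third inversion (figured bass 4/2).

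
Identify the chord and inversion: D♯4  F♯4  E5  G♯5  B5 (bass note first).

E major ninth, third inversion

The distinct note names are D#, F#, E, G#, B. Stacked in thirds they read E–G#–B–D#–F#, which is a major ninth chord on E.
With the seventh (D#) in the bass, the chord is in third inversion.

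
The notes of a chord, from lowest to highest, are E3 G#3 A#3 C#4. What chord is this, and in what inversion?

The pitch classes E, G#, A#, C# arrange in thirds as A#–C#–E–G#: an A# half-diminished seventh chord.
E is the fifth of A# half-diminished seventh; fifth in the bass means second inversion (figured bass 4/3).

A# half-diminished seventh, second inversion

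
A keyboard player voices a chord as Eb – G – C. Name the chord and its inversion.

C minor, first inversion

The distinct note names are Eb, G, C. Stacked in thirds they read C–Eb–G, which is a minor triad on C.
The lowest note is Eb, the third of the chord, so this is first inversion (figured bass 6).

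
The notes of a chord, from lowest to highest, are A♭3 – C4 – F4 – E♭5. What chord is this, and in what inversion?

F minor seventh, first inversion

Reducing to letter names: Ab, C, F, Eb. These stack in thirds as F–Ab–C–Eb — an F minor seventh chord.
With the third (Ab) in the bass, the chord is in first inversion (figured bass 6/5).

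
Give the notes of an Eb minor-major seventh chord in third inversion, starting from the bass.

Spelling Eb minor-major seventh: Eb–Gb–Bb–D. In third inversion the seventh is bass, giving D, Eb, Gb, Bb from the bottom.

D, Eb, Gb, Bb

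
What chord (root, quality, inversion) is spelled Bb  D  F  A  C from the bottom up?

Bb major ninth, root position

Reducing to letter names: Bb, D, F, A, C. These stack in thirds as Bb–D–F–A–C — a Bb major ninth chord.
With the root (Bb) in the bass, the chord is in root position.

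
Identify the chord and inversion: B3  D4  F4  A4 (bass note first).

B half-diminished seventh, root position

The distinct note names are B, D, F, A. Stacked in thirds they read B–D–F–A, which is a half-diminished seventh chord on B.
The lowest note is B, the root of the chord, so this is root position (figured bass 7).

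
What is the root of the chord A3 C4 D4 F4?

D

A, C, D, F are the tones of a D minor seventh chord (D–F–A–C), making D the root.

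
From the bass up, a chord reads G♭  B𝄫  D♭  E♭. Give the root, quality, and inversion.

Reducing to letter names: Gb, Bbb, Db, Eb. These stack in thirds as Eb–Gb–Bbb–Db — an Eb half-diminished seventh chord.
Gb is the third of Eb half-diminished seventh; third in the bass means first inversion (figured bass 6/5).

Eb half-diminished seventh, first inversion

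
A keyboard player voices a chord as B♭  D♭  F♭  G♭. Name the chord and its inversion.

Gb dominant seventh, first inversion

The pitch classes Bb, Db, Fb, Gb arrange in thirds as Gb–Bb–Db–Fb: a Gb dominant seventh chord.
Bb is the third of Gb dominant seventh; third in the bass means first inversion (figured bass 6/5).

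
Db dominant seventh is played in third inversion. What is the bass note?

Cb

Db dominant seventh is Db–F–Ab–Cb. Third inversion places the seventh in the bass: Cb.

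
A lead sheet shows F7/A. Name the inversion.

first inversion

F7/A means F dominant seventh with A in the bass. A is the third of F dominant seventh (F–A–C–Eb), so this is first inversion.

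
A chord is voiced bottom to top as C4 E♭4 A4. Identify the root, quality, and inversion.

A diminished, first inversion

Reducing to letter names: C, Eb, A. These stack in thirds as A–C–Eb — an A diminished triad.
C is the third of A diminished; third in the bass means first inversion (figured bass 6).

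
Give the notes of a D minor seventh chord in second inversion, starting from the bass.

D minor seventh is D–F–A–C. Second inversion puts the fifth (A) in the bass, with the remaining tones above: A, C, D, F.

A, C, D, F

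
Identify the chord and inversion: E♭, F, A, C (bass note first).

Reducing to letter names: Eb, F, A, C. These stack in thirds as F–A–C–Eb — an F dominant seventh chord.
The lowest note is Eb, the seventh of the chord, so this is third inversion (figured bass 4/2).

F dominant seventh, third inversion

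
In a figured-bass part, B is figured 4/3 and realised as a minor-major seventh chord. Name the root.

The figures 4/3 mean the fifth of the chord is in the bass. If B is the fifth of a minor-major seventh chord, the root is E (chord tones E–G–B–D#).

E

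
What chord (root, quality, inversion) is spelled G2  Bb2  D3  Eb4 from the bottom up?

The distinct note names are G, Bb, D, Eb. Stacked in thirds they read Eb–G–Bb–D, which is a major seventh chord on Eb.
The lowest note is G, the third of the chord, so this is first inversion (figured bass 6/5).

Eb major seventh, first inversion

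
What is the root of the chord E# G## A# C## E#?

E#, G##, A#, C## are the tones of an A# major seventh chord (A#–C##–E#–G##), making A# the root.

A#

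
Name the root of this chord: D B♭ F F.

Bb

The distinct letter names are D, Bb, F. Arranged as a stack of thirds they read Bb–D–F, so Bb is the root (a Bb major triad).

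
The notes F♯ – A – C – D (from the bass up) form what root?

Reordering F#, A, C, D into stacked thirds gives D–F#–A–C; the bottom of that stack, D, is the root.

D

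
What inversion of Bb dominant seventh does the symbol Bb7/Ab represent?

third inversion

Bb7/Ab means Bb dominant seventh with Ab in the bass. Ab is the seventh of Bb dominant seventh (Bb–D–F–Ab), so this is third inversion.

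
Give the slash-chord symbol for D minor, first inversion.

First inversion of D minor has the third (F) in the bass. As a slash chord: Dm/F.

Dm/F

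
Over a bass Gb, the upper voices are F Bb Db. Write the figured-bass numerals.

The notes Gb, F, Bb, Db stack in thirds as Gb–Bb–Db–F — a Gb major seventh chord. The bass Gb is the root, so this is root position: figured 7.

7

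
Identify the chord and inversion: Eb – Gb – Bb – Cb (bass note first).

Reducing to letter names: Eb, Gb, Bb, Cb. These stack in thirds as Cb–Eb–Gb–Bb — a Cb major seventh chord.
Eb is the third of Cb major seventh; third in the bass means first inversion (figured bass 6/5).

Cb major seventh, first inversion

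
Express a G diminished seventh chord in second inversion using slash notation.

Gdim7/Db

Second inversion of G diminished seventh has the fifth (Db) in the bass. As a slash chord: Gdim7/Db.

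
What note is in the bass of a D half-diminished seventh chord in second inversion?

Ab

In second inversion the fifth is lowest. For D half-diminished seventh (D–F–Ab–C) that is Ab.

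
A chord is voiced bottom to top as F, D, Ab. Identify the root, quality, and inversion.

D diminished, first inversion

The pitch classes F, D, Ab arrange in thirds as D–F–Ab: a D diminished triad.
The lowest note is F, the third of the chord, so this is first inversion (figured bass 6).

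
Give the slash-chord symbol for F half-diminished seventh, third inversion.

Fø7/Eb

Third inversion of F half-diminished seventh has the seventh (Eb) in the bass. As a slash chord: Fø7/Eb.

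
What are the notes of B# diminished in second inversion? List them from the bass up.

Spelling B# diminished: B#–D#–F#. In second inversion the fifth is bass, giving F#, B#, D# from the bottom.

F#, B#, D#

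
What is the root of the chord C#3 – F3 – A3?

F

Reordering C#, F, A into stacked thirds gives F–A–C#; the bottom of that stack, F, is the root.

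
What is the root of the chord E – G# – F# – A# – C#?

F#

Reordering E, G#, F#, A#, C# into stacked thirds gives F#–A#–C#–E–G#; the bottom of that stack, F#, is the root.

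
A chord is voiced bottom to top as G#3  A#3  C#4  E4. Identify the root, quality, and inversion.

A# half-diminished seventh, third inversion

The distinct note names are G#, A#, C#, E. Stacked in thirds they read A#–C#–E–G#, which is a half-diminished seventh chord on A#.
With the seventh (G#) in the bass, the chord is in third inversion (figured bass 4/2).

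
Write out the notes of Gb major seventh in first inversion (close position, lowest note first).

Bb, Db, F, Gb

Gb major seventh is Gb–Bb–Db–F. First inversion puts the third (Bb) in the bass, with the remaining tones above: Bb, Db, F, Gb.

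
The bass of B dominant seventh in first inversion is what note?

D#

In first inversion the third is lowest. For B dominant seventh (B–D#–F#–A) that is D#.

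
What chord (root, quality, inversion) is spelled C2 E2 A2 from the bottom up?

A minor, first inversion

Reducing to letter names: C, E, A. These stack in thirds as A–C–E — an A minor triad.
C is the third of A minor; third in the bass means first inversion (figured bass 6).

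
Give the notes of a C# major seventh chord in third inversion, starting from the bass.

B#, C#, E#, G#

C# major seventh is C#–E#–G#–B#. Third inversion puts the seventh (B#) in the bass, with the remaining tones above: B#, C#, E#, G#.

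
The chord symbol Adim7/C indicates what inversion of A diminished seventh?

Adim7/C means A diminished seventh with C in the bass. C is the third of A diminished seventh (A–C–Eb–Gb), so this is first inversion.

first inversion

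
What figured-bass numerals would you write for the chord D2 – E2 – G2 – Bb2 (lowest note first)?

The notes D, E, G, Bb stack in thirds as E–G–Bb–D — an E half-diminished seventh chord. The bass D is the seventh, so this is third inversion: figured 4/2.

4/2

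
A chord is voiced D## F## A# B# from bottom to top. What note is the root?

B#

The distinct letter names are D##, F##, A#, B#. Arranged as a stack of thirds they read B#–D##–F##–A#, so B# is the root (a B# dominant seventh chord).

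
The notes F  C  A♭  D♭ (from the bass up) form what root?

Reordering F, C, Ab, Db into stacked thirds gives Db–F–Ab–C; the bottom of that stack, Db, is the root.

Db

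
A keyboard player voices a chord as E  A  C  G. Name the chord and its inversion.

A minor seventh, second inversion

The pitch classes E, A, C, G arrange in thirds as A–C–E–G: an A minor seventh chord.
E is the fifth of A minor seventh; fifth in the bass means second inversion (figured bass 4/3).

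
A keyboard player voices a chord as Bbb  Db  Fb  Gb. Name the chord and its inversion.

Gb minor seventh, first inversion

The pitch classes Bbb, Db, Fb, Gb arrange in thirds as Gb–Bbb–Db–Fb: a Gb minor seventh chord.
The lowest note is Bbb, the third of the chord, so this is first inversion (figured bass 6/5).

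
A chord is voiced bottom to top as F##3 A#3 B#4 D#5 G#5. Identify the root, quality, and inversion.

G# major ninth, third inversion

The distinct note names are F##, A#, B#, D#, G#. Stacked in thirds they read G#–B#–D#–F##–A#, which is a major ninth chord on G#.
F## is the seventh of G# major ninth; seventh in the bass means third inversion.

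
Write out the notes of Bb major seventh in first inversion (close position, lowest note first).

D, F, A, Bb

Bb major seventh is Bb–D–F–A. First inversion puts the third (D) in the bass, with the remaining tones above: D, F, A, Bb.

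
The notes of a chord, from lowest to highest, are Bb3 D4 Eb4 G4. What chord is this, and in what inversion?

The pitch classes Bb, D, Eb, G arrange in thirds as Eb–G–Bb–D: an Eb major seventh chord.
With the fifth (Bb) in the bass, the chord is in second inversion (figured bass 4/3).

Eb major seventh, second inversion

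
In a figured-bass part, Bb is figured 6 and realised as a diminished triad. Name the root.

G

The figures 6 mean the third of the chord is in the bass. If Bb is the third of a diminished triad, the root is G (chord tones G–Bb–Db).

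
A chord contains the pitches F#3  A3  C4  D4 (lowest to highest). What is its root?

F#, A, C, D are the tones of a D dominant seventh chord (D–F#–A–C), making D the root.

D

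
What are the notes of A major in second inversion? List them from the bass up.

E, A, C#

A major is A–C#–E. Second inversion puts the fifth (E) in the bass, with the remaining tones above: E, A, C#.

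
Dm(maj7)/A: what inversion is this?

Dm(maj7)/A means D minor-major seventh with A in the bass. A is the fifth of D minor-major seventh (D–F–A–C#), so this is second inversion.

second inversion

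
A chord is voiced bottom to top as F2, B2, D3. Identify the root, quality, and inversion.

The distinct note names are F, B, D. Stacked in thirds they read B–D–F, which is a diminished triad on B.
With the fifth (F) in the bass, the chord is in second inversion (figured bass 6/4).

B diminished, second inversion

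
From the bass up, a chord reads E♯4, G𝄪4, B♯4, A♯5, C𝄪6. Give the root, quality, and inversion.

A# major ninth, second inversion

Reducing to letter names: E#, G##, B#, A#, C##. These stack in thirds as A#–C##–E#–G##–B# — an A# major ninth chord.
E# is the fifth of A# major ninth; fifth in the bass means second inversion.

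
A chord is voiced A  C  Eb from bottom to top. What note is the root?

The distinct letter names are A, C, Eb. Arranged as a stack of thirds they read A–C–Eb, so A is the root (an A diminished triad).

A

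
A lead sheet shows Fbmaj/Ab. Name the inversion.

first inversion

Fbmaj/Ab means Fb major with Ab in the bass. Ab is the third of Fb major (Fb–Ab–Cb), so this is first inversion.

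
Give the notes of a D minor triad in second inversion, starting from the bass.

A, D, F

The chord tones are D–F–A. With the fifth (A) lowest for second inversion: A, D, F.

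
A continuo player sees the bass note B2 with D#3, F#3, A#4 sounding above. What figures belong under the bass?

7

The notes B, D#, F#, A# stack in thirds as B–D#–F#–A# — a B major seventh chord. The bass B is the root, so this is root position: figured 7.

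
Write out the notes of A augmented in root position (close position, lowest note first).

The chord tones are A–C#–E#. With the root (A) lowest for root position: A, C#, E#.

A, C#, E#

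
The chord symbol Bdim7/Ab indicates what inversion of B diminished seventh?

third inversion

Bdim7/Ab means B diminished seventh with Ab in the bass. Ab is the seventh of B diminished seventh (B–D–F–Ab), so this is third inversion.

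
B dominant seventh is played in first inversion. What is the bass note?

The third of B dominant seventh (B–D#–F#–A) is D#; that is the bass in first inversion.

D#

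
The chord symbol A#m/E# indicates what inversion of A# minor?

A#m/E# means A# minor with E# in the bass. E# is the fifth of A# minor (A#–C#–E#), so this is second inversion.

second inversion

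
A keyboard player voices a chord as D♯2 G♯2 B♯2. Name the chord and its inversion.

G# major, second inversion

Reducing to letter names: D#, G#, B#. These stack in thirds as G#–B#–D# — a G# major triad.
With the fifth (D#) in the bass, the chord is in second inversion (figured bass 6/4).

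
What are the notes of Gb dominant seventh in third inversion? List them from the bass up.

Spelling Gb dominant seventh: Gb–Bb–Db–Fb. In third inversion the seventh is bass, giving Fb, Gb, Bb, Db from the bottom.

Fb, Gb, Bb, Db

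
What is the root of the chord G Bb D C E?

C

Reordering G, Bb, D, C, E into stacked thirds gives C–E–G–Bb–D; the bottom of that stack, C, is the root.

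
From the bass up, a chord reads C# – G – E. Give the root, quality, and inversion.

C# diminished, root position

Reducing to letter names: C#, G, E. These stack in thirds as C#–E–G — a C# diminished triad.
With the root (C#) in the bass, the chord is in root position (figured bass 5/3).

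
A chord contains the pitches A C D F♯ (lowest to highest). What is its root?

A, C, D, F# are the tones of a D dominant seventh chord (D–F#–A–C), making D the root.

D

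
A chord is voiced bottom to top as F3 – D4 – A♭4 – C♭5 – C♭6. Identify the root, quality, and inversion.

Reducing to letter names: F, D, Ab, Cb. These stack in thirds as D–F–Ab–Cb — a D diminished seventh chord.
F is the third of D diminished seventh; third in the bass means first inversion (figured bass 6/5).

D diminished seventh, first inversion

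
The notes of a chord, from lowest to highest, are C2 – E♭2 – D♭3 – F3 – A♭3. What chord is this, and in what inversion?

Db major ninth, third inversion

The distinct note names are C, Eb, Db, F, Ab. Stacked in thirds they read Db–F–Ab–C–Eb, which is a major ninth chord on Db.
With the seventh (C) in the bass, the chord is in third inversion.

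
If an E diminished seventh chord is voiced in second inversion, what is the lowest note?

In second inversion the fifth is lowest. For E diminished seventh (E–G–Bb–Db) that is Bb.

Bb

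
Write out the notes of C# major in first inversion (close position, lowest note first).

E#, G#, C#

The chord tones are C#–E#–G#. With the third (E#) lowest for first inversion: E#, G#, C#.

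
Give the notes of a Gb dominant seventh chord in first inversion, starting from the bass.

Bb, Db, Fb, Gb

Gb dominant seventh is Gb–Bb–Db–Fb. First inversion puts the third (Bb) in the bass, with the remaining tones above: Bb, Db, Fb, Gb.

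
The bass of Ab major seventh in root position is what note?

In root position the root is lowest. For Ab major seventh (Ab–C–Eb–G) that is Ab.

Ab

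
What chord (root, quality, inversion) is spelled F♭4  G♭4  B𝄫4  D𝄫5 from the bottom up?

The pitch classes Fb, Gb, Bbb, Dbb arrange in thirds as Gb–Bbb–Dbb–Fb: a Gb half-diminished seventh chord.
With the seventh (Fb) in the bass, the chord is in third inversion (figured bass 4/2).

Gb half-diminished seventh, third inversion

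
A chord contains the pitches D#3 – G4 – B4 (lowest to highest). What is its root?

G

D#, G, B are the tones of a G augmented triad (G–B–D#), making G the root.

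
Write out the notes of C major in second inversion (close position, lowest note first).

C major is C–E–G. Second inversion puts the fifth (G) in the bass, with the remaining tones above: G, C, E.

G, C, E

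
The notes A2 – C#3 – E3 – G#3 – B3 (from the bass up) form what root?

A

Reordering A, C#, E, G#, B into stacked thirds gives A–C#–E–G#–B; the bottom of that stack, A, is the root.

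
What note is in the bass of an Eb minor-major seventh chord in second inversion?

Bb

Eb minor-major seventh is Eb–Gb–Bb–D. Second inversion places the fifth in the bass: Bb.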